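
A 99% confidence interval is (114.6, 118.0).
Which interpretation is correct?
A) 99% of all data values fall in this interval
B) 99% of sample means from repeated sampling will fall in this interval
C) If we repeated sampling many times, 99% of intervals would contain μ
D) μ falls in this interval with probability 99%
C

A) Wrong — a CI is about the parameter μ, not individual data values.
B) Wrong — coverage applies to intervals containing μ, not to future x̄ values.
C) Correct — this is the frequentist long-run coverage interpretation.
D) Wrong — μ is fixed; the randomness lives in the interval, not in μ.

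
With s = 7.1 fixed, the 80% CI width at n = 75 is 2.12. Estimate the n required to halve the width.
n ≈ 300

CI width ∝ 1/√n
To reduce width by factor 2, need √n to grow by 2 → need 2² = 4 times as many samples.

Current: n = 75, width = 2.12
New: n = 300, width ≈ 1.05

Width reduced by factor of 2.12/1.05 = 2.02.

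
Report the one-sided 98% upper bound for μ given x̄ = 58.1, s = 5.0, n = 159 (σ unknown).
μ ≤ 58.92

Upper bound (one-sided):
t* = 2.071 (one-sided for 98%)
Upper bound = x̄ + t* · s/√n = 58.1 + 2.071 · 5.0/√159 = 58.92

We are 98% confident that μ ≤ 58.92.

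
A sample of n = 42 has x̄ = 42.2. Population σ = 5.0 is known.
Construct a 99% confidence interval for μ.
(40.21, 44.19)

z-interval (σ known):
z* = 2.576 for 99% confidence

Margin of error = z* · σ/√n = 2.576 · 5.0/√42 = 1.99

CI: (42.2 - 1.99, 42.2 + 1.99) = (40.21, 44.19)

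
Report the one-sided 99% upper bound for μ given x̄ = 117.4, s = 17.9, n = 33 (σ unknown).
μ ≤ 125.03

Upper bound (one-sided):
t* = 2.449 (one-sided for 99%)
Upper bound = x̄ + t* · s/√n = 117.4 + 2.449 · 17.9/√33 = 125.03

We are 99% confident that μ ≤ 125.03.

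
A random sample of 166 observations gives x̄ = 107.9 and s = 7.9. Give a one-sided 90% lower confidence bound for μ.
μ ≥ 107.11

Lower bound (one-sided):
t* = 1.287 (one-sided for 90%)
Lower bound = x̄ - t* · s/√n = 107.9 - 1.287 · 7.9/√166 = 107.11

We are 90% confident that μ ≥ 107.11.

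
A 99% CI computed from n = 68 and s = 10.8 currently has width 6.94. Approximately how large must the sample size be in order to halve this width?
n ≈ 272

CI width ∝ 1/√n
To reduce width by factor 2, need √n to grow by 2 → need 2² = 4 times as many samples.

Current: n = 68, width = 6.94
New: n = 272, width ≈ 3.40

Width reduced by factor of 6.94/3.40 = 2.04.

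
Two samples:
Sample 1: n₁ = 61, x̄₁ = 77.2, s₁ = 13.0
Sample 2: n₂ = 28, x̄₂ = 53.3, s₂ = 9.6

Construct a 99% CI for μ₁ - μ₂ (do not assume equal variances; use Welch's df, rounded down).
(17.38, 30.42)

Difference: x̄₁ - x̄₂ = 23.90
SE = √(s₁²/n₁ + s₂²/n₂) = √(13.0²/61 + 9.6²/28) = 2.4621
df = 69.44 → 69 (Welch–Satterthwaite, rounded down)
t* = 2.649

CI: 23.90 ± 2.649 · 2.4621 = 23.90 ± 6.52 = (17.38, 30.42)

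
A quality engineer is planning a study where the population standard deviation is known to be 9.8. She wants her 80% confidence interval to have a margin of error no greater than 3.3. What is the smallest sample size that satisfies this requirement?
n ≥ 15

For margin E ≤ 3.3:
n ≥ (z* · σ / E)²
n ≥ (1.282 · 9.8 / 3.3)²
n ≥ 14.49

Minimum n = 15 (rounding up)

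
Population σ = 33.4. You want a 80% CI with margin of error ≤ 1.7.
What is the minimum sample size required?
n ≥ 635

For margin E ≤ 1.7:
n ≥ (z* · σ / E)²
n ≥ (1.282 · 33.4 / 1.7)²
n ≥ 634.41

Minimum n = 635 (rounding up)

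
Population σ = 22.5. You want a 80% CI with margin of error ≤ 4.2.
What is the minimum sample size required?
n ≥ 48

For margin E ≤ 4.2:
n ≥ (z* · σ / E)²
n ≥ (1.282 · 22.5 / 4.2)²
n ≥ 47.17

Minimum n = 48 (rounding up)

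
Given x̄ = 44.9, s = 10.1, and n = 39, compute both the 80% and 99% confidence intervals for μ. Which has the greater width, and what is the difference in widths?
99% CI is wider by 4.55

df = 38
80% CI: t* = 1.304, (42.79, 47.01), width = 2 · t* · s/√n = 4.22
99% CI: t* = 2.712, (40.51, 49.29), width = 2 · t* · s/√n = 8.77

The 99% CI is wider by 8.77 - 4.22 = 4.55.
Higher confidence requires a wider interval.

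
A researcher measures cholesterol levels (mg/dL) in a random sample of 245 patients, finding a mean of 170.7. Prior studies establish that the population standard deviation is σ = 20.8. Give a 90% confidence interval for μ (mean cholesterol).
(168.51, 172.89)

z-interval (σ known):
z* = 1.645 for 90% confidence

Margin of error = z* · σ/√n = 1.645 · 20.8/√245 = 2.19

CI: (170.7 - 2.19, 170.7 + 2.19) = (168.51, 172.89)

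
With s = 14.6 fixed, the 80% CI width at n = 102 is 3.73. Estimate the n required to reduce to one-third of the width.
n ≈ 918

CI width ∝ 1/√n
To reduce width by factor 3, need √n to grow by 3 → need 3² = 9 times as many samples.

Current: n = 102, width = 3.73
New: n = 918, width ≈ 1.24

Width reduced by factor of 3.73/1.24 = 3.01.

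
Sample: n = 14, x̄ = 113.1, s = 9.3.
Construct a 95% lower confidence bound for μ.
μ ≥ 108.70

Lower bound (one-sided):
t* = 1.771 (one-sided for 95%)
Lower bound = x̄ - t* · s/√n = 113.1 - 1.771 · 9.3/√14 = 108.70

We are 95% confident that μ ≥ 108.70.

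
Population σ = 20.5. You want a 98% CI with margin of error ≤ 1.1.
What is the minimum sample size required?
n ≥ 1880

For margin E ≤ 1.1:
n ≥ (z* · σ / E)²
n ≥ (2.326 · 20.5 / 1.1)²
n ≥ 1879.06

Minimum n = 1880 (rounding up)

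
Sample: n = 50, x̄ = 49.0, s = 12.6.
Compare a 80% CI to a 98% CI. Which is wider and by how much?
98% CI is wider by 3.94

df = 49
80% CI: t* = 1.299, (46.69, 51.31), width = 2 · t* · s/√n = 4.63
98% CI: t* = 2.405, (44.71, 53.29), width = 2 · t* · s/√n = 8.57

The 98% CI is wider by 8.57 - 4.63 = 3.94.
Higher confidence requires a wider interval.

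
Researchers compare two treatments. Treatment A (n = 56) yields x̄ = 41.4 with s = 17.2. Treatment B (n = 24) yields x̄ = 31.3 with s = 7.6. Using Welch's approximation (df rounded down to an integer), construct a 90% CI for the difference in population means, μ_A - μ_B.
(5.48, 14.72)

Difference: x̄₁ - x̄₂ = 10.10
SE = √(s₁²/n₁ + s₂²/n₂) = √(17.2²/56 + 7.6²/24) = 2.7730
df = 77.88 → 77 (Welch–Satterthwaite, rounded down)
t* = 1.665

CI: 10.10 ± 1.665 · 2.7730 = 10.10 ± 4.62 = (5.48, 14.72)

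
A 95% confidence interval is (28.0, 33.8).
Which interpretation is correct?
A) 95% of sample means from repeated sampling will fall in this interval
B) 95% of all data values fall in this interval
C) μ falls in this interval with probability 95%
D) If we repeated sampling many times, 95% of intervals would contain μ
D

A) Wrong — coverage applies to intervals containing μ, not to future x̄ values.
B) Wrong — a CI is about the parameter μ, not individual data values.
C) Wrong — μ is fixed; the randomness lives in the interval, not in μ.
D) Correct — this is the frequentist long-run coverage interpretation.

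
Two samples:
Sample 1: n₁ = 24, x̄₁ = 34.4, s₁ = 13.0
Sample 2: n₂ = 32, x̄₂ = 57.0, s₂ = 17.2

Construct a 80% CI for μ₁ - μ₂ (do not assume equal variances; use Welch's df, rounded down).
(-27.84, -17.36)

Difference: x̄₁ - x̄₂ = -22.60
SE = √(s₁²/n₁ + s₂²/n₂) = √(13.0²/24 + 17.2²/32) = 4.0357
df = 53.99 → 53 (Welch–Satterthwaite, rounded down)
t* = 1.298

CI: -22.60 ± 1.298 · 4.0357 = -22.60 ± 5.24 = (-27.84, -17.36)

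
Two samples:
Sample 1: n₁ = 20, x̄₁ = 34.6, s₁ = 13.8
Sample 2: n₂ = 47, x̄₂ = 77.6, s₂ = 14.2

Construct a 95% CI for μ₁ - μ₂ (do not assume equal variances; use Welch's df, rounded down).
(-50.54, -35.46)

Difference: x̄₁ - x̄₂ = -43.00
SE = √(s₁²/n₁ + s₂²/n₂) = √(13.8²/20 + 14.2²/47) = 3.7165
df = 36.89 → 36 (Welch–Satterthwaite, rounded down)
t* = 2.028

CI: -43.00 ± 2.028 · 3.7165 = -43.00 ± 7.54 = (-50.54, -35.46)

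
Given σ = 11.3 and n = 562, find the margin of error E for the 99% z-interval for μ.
Margin of error = 1.23

Margin of error = z* · σ/√n
= 2.576 · 11.3/√562
= 2.576 · 11.3/23.7065
= 1.23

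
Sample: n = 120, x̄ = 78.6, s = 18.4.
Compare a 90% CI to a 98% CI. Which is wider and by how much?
98% CI is wider by 2.35

df = 119
90% CI: t* = 1.658, (75.82, 81.38), width = 2 · t* · s/√n = 5.57
98% CI: t* = 2.358, (74.64, 82.56), width = 2 · t* · s/√n = 7.92

The 98% CI is wider by 7.92 - 5.57 = 2.35.
Higher confidence requires a wider interval.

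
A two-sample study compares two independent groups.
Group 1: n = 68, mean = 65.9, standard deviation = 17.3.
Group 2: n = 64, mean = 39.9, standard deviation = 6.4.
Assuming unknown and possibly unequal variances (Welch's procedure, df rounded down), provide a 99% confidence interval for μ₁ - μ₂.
(20.08, 31.92)

Difference: x̄₁ - x̄₂ = 26.00
SE = √(s₁²/n₁ + s₂²/n₂) = √(17.3²/68 + 6.4²/64) = 2.2453
df = 85.97 → 85 (Welch–Satterthwaite, rounded down)
t* = 2.635

CI: 26.00 ± 2.635 · 2.2453 = 26.00 ± 5.92 = (20.08, 31.92)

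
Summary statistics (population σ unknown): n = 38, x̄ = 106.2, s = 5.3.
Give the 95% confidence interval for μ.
(104.46, 107.94)

t-interval (σ unknown):
df = n - 1 = 37
t* = 2.026 for 95% confidence

Margin of error = t* · s/√n = 2.026 · 5.3/√38 = 1.74

CI: (104.46, 107.94)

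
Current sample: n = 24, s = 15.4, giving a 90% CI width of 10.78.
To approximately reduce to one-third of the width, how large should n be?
n ≈ 216

CI width ∝ 1/√n
To reduce width by factor 3, need √n to grow by 3 → need 3² = 9 times as many samples.

Current: n = 24, width = 10.78
New: n = 216, width ≈ 3.46

Width reduced by factor of 10.78/3.46 = 3.12.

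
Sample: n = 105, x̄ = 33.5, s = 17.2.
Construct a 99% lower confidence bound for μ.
μ ≥ 29.53

Lower bound (one-sided):
t* = 2.363 (one-sided for 99%)
Lower bound = x̄ - t* · s/√n = 33.5 - 2.363 · 17.2/√105 = 29.53

We are 99% confident that μ ≥ 29.53.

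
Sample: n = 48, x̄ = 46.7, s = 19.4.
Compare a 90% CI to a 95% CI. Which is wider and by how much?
95% CI is wider by 1.87

df = 47
90% CI: t* = 1.678, (42.00, 51.40), width = 2 · t* · s/√n = 9.40
95% CI: t* = 2.012, (41.07, 52.33), width = 2 · t* · s/√n = 11.27

The 95% CI is wider by 11.27 - 9.40 = 1.87.
Higher confidence requires a wider interval.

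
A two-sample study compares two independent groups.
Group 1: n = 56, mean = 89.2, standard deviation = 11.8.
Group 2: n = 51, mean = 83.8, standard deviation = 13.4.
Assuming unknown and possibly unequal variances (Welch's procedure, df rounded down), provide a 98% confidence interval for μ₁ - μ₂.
(-0.39, 11.19)

Difference: x̄₁ - x̄₂ = 5.40
SE = √(s₁²/n₁ + s₂²/n₂) = √(11.8²/56 + 13.4²/51) = 2.4510
df = 100.15 → 100 (Welch–Satterthwaite, rounded down)
t* = 2.364

CI: 5.40 ± 2.364 · 2.4510 = 5.40 ± 5.79 = (-0.39, 11.19)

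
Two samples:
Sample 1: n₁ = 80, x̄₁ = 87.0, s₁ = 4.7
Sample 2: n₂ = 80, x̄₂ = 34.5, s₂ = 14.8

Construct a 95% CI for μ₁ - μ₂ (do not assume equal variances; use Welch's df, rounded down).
(49.05, 55.95)

Difference: x̄₁ - x̄₂ = 52.50
SE = √(s₁²/n₁ + s₂²/n₂) = √(4.7²/80 + 14.8²/80) = 1.7361
df = 94.77 → 94 (Welch–Satterthwaite, rounded down)
t* = 1.986

CI: 52.50 ± 1.986 · 1.7361 = 52.50 ± 3.45 = (49.05, 55.95)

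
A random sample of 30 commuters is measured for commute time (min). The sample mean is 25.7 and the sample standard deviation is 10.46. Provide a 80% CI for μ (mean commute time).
(23.20, 28.20)

t-interval (σ unknown):
df = n - 1 = 29
t* = 1.311 for 80% confidence

Margin of error = t* · s/√n = 1.311 · 10.46/√30 = 2.50

CI: (23.20, 28.20)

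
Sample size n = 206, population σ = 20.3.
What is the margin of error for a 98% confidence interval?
Margin of error = 3.29

Margin of error = z* · σ/√n
= 2.326 · 20.3/√206
= 2.326 · 20.3/14.3527
= 3.29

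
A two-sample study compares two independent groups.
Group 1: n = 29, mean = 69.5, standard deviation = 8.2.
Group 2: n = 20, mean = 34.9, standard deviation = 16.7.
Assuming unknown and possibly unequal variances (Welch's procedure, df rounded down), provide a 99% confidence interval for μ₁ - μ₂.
(23.36, 45.84)

Difference: x̄₁ - x̄₂ = 34.60
SE = √(s₁²/n₁ + s₂²/n₂) = √(8.2²/29 + 16.7²/20) = 4.0328
df = 25.37 → 25 (Welch–Satterthwaite, rounded down)
t* = 2.787

CI: 34.60 ± 2.787 · 4.0328 = 34.60 ± 11.24 = (23.36, 45.84)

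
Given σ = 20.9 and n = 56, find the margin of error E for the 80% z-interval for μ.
Margin of error = 3.58

Margin of error = z* · σ/√n
= 1.282 · 20.9/√56
= 1.282 · 20.9/7.4833
= 3.58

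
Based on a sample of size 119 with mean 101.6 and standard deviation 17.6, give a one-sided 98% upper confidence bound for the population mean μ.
μ ≤ 104.95

Upper bound (one-sided):
t* = 2.077 (one-sided for 98%)
Upper bound = x̄ + t* · s/√n = 101.6 + 2.077 · 17.6/√119 = 104.95

We are 98% confident that μ ≤ 104.95.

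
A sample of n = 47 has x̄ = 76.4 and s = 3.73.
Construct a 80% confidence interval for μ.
(75.69, 77.11)

t-interval (σ unknown):
df = n - 1 = 46
t* = 1.300 for 80% confidence

Margin of error = t* · s/√n = 1.300 · 3.73/√47 = 0.71

CI: (75.69, 77.11)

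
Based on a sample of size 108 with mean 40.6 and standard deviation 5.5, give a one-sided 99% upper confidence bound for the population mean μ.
μ ≤ 41.85

Upper bound (one-sided):
t* = 2.362 (one-sided for 99%)
Upper bound = x̄ + t* · s/√n = 40.6 + 2.362 · 5.5/√108 = 41.85

We are 99% confident that μ ≤ 41.85.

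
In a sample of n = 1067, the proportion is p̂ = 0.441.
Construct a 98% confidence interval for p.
(0.406, 0.476)

Proportion CI:
SE = √(p̂(1-p̂)/n) = √(0.441 · 0.559 / 1067) = 0.01520

z* = 2.326
Margin = z* · SE = 2.326 · 0.01520 = 0.0354

CI: 0.441 ± 0.0354 = (0.406, 0.476)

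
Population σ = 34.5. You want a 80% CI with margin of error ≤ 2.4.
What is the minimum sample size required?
n ≥ 340

For margin E ≤ 2.4:
n ≥ (z* · σ / E)²
n ≥ (1.282 · 34.5 / 2.4)²
n ≥ 339.62

Minimum n = 340 (rounding up)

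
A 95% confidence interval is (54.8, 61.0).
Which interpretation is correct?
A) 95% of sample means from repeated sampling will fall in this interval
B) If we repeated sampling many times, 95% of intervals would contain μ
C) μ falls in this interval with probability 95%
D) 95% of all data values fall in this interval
B

A) Wrong — coverage applies to intervals containing μ, not to future x̄ values.
B) Correct — this is the frequentist long-run coverage interpretation.
C) Wrong — μ is fixed; the randomness lives in the interval, not in μ.
D) Wrong — a CI is about the parameter μ, not individual data values.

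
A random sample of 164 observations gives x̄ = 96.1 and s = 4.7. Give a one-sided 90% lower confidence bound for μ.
μ ≥ 95.63

Lower bound (one-sided):
t* = 1.287 (one-sided for 90%)
Lower bound = x̄ - t* · s/√n = 96.1 - 1.287 · 4.7/√164 = 95.63

We are 90% confident that μ ≥ 95.63.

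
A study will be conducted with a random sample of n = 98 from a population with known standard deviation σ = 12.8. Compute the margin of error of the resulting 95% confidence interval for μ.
Margin of error = 2.53

Margin of error = z* · σ/√n
= 1.960 · 12.8/√98
= 1.960 · 12.8/9.8995
= 2.53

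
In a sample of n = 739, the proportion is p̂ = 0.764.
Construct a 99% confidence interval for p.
(0.724, 0.804)

Proportion CI:
SE = √(p̂(1-p̂)/n) = √(0.764 · 0.236 / 739) = 0.01562

z* = 2.576
Margin = z* · SE = 2.576 · 0.01562 = 0.0402

CI: 0.764 ± 0.0402 = (0.724, 0.804)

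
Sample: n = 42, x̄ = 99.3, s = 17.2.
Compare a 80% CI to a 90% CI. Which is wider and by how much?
90% CI is wider by 2.01

df = 41
80% CI: t* = 1.303, (95.84, 102.76), width = 2 · t* · s/√n = 6.92
90% CI: t* = 1.683, (94.83, 103.77), width = 2 · t* · s/√n = 8.93

The 90% CI is wider by 8.93 - 6.92 = 2.01.
Higher confidence requires a wider interval.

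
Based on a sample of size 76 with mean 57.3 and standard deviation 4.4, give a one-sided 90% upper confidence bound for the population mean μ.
μ ≤ 57.95

Upper bound (one-sided):
t* = 1.293 (one-sided for 90%)
Upper bound = x̄ + t* · s/√n = 57.3 + 1.293 · 4.4/√76 = 57.95

We are 90% confident that μ ≤ 57.95.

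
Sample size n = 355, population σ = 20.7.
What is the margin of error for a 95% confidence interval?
Margin of error = 2.15

Margin of error = z* · σ/√n
= 1.960 · 20.7/√355
= 1.960 · 20.7/18.8414
= 2.15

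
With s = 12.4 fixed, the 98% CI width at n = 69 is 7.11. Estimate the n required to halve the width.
n ≈ 276

CI width ∝ 1/√n
To reduce width by factor 2, need √n to grow by 2 → need 2² = 4 times as many samples.

Current: n = 69, width = 7.11
New: n = 276, width ≈ 3.49

Width reduced by factor of 7.11/3.49 = 2.04.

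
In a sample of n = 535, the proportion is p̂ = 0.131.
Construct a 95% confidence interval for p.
(0.102, 0.160)

Proportion CI:
SE = √(p̂(1-p̂)/n) = √(0.131 · 0.869 / 535) = 0.01459

z* = 1.960
Margin = z* · SE = 1.960 · 0.01459 = 0.0286

CI: 0.131 ± 0.0286 = (0.102, 0.160)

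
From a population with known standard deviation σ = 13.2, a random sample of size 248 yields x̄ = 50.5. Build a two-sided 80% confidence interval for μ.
(49.43, 51.57)

z-interval (σ known):
z* = 1.282 for 80% confidence

Margin of error = z* · σ/√n = 1.282 · 13.2/√248 = 1.07

CI: (50.5 - 1.07, 50.5 + 1.07) = (49.43, 51.57)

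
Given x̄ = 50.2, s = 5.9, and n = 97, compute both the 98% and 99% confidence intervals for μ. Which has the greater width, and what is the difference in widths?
99% CI is wider by 0.32

df = 96
98% CI: t* = 2.366, (48.78, 51.62), width = 2 · t* · s/√n = 2.83
99% CI: t* = 2.628, (48.63, 51.77), width = 2 · t* · s/√n = 3.15

The 99% CI is wider by 3.15 - 2.83 = 0.32.
Higher confidence requires a wider interval.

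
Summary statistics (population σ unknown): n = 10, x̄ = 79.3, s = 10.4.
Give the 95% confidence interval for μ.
(71.86, 86.74)

t-interval (σ unknown):
df = n - 1 = 9
t* = 2.262 for 95% confidence

Margin of error = t* · s/√n = 2.262 · 10.4/√10 = 7.44

CI: (71.86, 86.74)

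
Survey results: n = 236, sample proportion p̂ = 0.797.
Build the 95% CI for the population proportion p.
(0.746, 0.848)

Proportion CI:
SE = √(p̂(1-p̂)/n) = √(0.797 · 0.203 / 236) = 0.02618

z* = 1.960
Margin = z* · SE = 1.960 · 0.02618 = 0.0513

CI: 0.797 ± 0.0513 = (0.746, 0.848)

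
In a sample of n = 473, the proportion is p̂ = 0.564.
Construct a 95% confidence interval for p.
(0.519, 0.609)

Proportion CI:
SE = √(p̂(1-p̂)/n) = √(0.564 · 0.436 / 473) = 0.02280

z* = 1.960
Margin = z* · SE = 1.960 · 0.02280 = 0.0447

CI: 0.564 ± 0.0447 = (0.519, 0.609)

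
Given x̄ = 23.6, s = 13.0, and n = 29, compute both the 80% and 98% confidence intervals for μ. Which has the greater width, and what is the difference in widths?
98% CI is wider by 5.57

df = 28
80% CI: t* = 1.313, (20.43, 26.77), width = 2 · t* · s/√n = 6.34
98% CI: t* = 2.467, (17.64, 29.56), width = 2 · t* · s/√n = 11.91

The 98% CI is wider by 11.91 - 6.34 = 5.57.
Higher confidence requires a wider interval.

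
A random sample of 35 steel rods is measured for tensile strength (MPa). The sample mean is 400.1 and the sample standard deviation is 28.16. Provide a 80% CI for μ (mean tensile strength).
(393.88, 406.32)

t-interval (σ unknown):
df = n - 1 = 34
t* = 1.307 for 80% confidence

Margin of error = t* · s/√n = 1.307 · 28.16/√35 = 6.22

CI: (393.88, 406.32)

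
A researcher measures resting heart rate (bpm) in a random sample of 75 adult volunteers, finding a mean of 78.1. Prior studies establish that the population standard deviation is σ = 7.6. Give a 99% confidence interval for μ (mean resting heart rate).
(75.84, 80.36)

z-interval (σ known):
z* = 2.576 for 99% confidence

Margin of error = z* · σ/√n = 2.576 · 7.6/√75 = 2.26

CI: (78.1 - 2.26, 78.1 + 2.26) = (75.84, 80.36)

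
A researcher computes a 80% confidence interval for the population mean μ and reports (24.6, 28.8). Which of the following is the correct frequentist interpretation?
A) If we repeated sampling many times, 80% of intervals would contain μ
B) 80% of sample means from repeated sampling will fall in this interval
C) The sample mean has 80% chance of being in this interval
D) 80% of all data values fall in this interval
A

A) Correct — this is the frequentist long-run coverage interpretation.
B) Wrong — coverage applies to intervals containing μ, not to future x̄ values.
C) Wrong — x̄ is observed and sits in the interval by construction.
D) Wrong — a CI is about the parameter μ, not individual data values.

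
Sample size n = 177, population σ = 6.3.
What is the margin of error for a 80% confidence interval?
Margin of error = 0.61

Margin of error = z* · σ/√n
= 1.282 · 6.3/√177
= 1.282 · 6.3/13.3041
= 0.61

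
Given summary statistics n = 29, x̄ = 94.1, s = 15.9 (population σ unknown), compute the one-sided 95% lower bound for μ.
μ ≥ 89.08

Lower bound (one-sided):
t* = 1.701 (one-sided for 95%)
Lower bound = x̄ - t* · s/√n = 94.1 - 1.701 · 15.9/√29 = 89.08

We are 95% confident that μ ≥ 89.08.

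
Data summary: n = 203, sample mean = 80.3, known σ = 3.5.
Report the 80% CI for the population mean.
(79.99, 80.61)

z-interval (σ known):
z* = 1.282 for 80% confidence

Margin of error = z* · σ/√n = 1.282 · 3.5/√203 = 0.31

CI: (80.3 - 0.31, 80.3 + 0.31) = (79.99, 80.61)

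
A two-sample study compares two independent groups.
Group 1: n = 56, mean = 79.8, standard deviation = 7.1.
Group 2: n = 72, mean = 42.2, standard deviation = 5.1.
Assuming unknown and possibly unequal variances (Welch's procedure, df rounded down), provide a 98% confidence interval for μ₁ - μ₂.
(34.94, 40.26)

Difference: x̄₁ - x̄₂ = 37.60
SE = √(s₁²/n₁ + s₂²/n₂) = √(7.1²/56 + 5.1²/72) = 1.1231
df = 96.02 → 96 (Welch–Satterthwaite, rounded down)
t* = 2.366

CI: 37.60 ± 2.366 · 1.1231 = 37.60 ± 2.66 = (34.94, 40.26)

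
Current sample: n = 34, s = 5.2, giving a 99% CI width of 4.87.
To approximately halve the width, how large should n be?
n ≈ 136

CI width ∝ 1/√n
To reduce width by factor 2, need √n to grow by 2 → need 2² = 4 times as many samples.

Current: n = 34, width = 4.87
New: n = 136, width ≈ 2.33

Width reduced by factor of 4.87/2.33 = 2.09.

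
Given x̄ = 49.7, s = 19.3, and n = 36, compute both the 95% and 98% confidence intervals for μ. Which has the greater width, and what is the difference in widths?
98% CI is wider by 2.62

df = 35
95% CI: t* = 2.030, (43.17, 56.23), width = 2 · t* · s/√n = 13.06
98% CI: t* = 2.438, (41.86, 57.54), width = 2 · t* · s/√n = 15.68

The 98% CI is wider by 15.68 - 13.06 = 2.62.
Higher confidence requires a wider interval.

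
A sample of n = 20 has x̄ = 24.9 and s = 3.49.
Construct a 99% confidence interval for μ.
(22.67, 27.13)

t-interval (σ unknown):
df = n - 1 = 19
t* = 2.861 for 99% confidence

Margin of error = t* · s/√n = 2.861 · 3.49/√20 = 2.23

CI: (22.67, 27.13)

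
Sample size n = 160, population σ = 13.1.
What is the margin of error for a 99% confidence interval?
Margin of error = 2.67

Margin of error = z* · σ/√n
= 2.576 · 13.1/√160
= 2.576 · 13.1/12.6491
= 2.67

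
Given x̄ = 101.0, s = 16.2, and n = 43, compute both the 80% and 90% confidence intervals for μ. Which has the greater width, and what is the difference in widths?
90% CI is wider by 1.88

df = 42
80% CI: t* = 1.302, (97.78, 104.22), width = 2 · t* · s/√n = 6.43
90% CI: t* = 1.682, (96.84, 105.16), width = 2 · t* · s/√n = 8.31

The 90% CI is wider by 8.31 - 6.43 = 1.88.
Higher confidence requires a wider interval.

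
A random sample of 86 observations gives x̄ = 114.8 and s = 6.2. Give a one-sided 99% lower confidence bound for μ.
μ ≥ 113.21

Lower bound (one-sided):
t* = 2.371 (one-sided for 99%)
Lower bound = x̄ - t* · s/√n = 114.8 - 2.371 · 6.2/√86 = 113.21

We are 99% confident that μ ≥ 113.21.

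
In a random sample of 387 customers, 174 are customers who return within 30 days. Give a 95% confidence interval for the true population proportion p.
(0.400, 0.499)

Proportion CI:
p̂ = 174/387 = 0.44961
SE = √(p̂(1-p̂)/n) = √(0.44961 · 0.55039 / 387) = 0.02529

z* = 1.960
Margin = z* · SE = 1.960 · 0.02529 = 0.0496

CI: 0.44961 ± 0.0496 = (0.400, 0.499)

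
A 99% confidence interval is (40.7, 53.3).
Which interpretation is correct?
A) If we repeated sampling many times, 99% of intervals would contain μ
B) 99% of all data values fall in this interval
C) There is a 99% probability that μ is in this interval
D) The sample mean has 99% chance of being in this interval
A

A) Correct — this is the frequentist long-run coverage interpretation.
B) Wrong — a CI is about the parameter μ, not individual data values.
C) Wrong — μ is fixed; the randomness lives in the interval, not in μ.
D) Wrong — x̄ is observed and sits in the interval by construction.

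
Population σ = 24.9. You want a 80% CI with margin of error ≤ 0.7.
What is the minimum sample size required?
n ≥ 2080

For margin E ≤ 0.7:
n ≥ (z* · σ / E)²
n ≥ (1.282 · 24.9 / 0.7)²
n ≥ 2079.59

Minimum n = 2080 (rounding up)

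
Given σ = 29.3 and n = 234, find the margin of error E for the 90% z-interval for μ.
Margin of error = 3.15

Margin of error = z* · σ/√n
= 1.645 · 29.3/√234
= 1.645 · 29.3/15.2971
= 3.15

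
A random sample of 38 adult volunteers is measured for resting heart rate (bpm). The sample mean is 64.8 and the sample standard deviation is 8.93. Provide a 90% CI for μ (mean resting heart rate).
(62.36, 67.24)

t-interval (σ unknown):
df = n - 1 = 37
t* = 1.687 for 90% confidence

Margin of error = t* · s/√n = 1.687 · 8.93/√38 = 2.44

CI: (62.36, 67.24)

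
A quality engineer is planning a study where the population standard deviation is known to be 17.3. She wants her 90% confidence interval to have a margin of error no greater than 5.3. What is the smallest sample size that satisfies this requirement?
n ≥ 29

For margin E ≤ 5.3:
n ≥ (z* · σ / E)²
n ≥ (1.645 · 17.3 / 5.3)²
n ≥ 28.83

Minimum n = 29 (rounding up)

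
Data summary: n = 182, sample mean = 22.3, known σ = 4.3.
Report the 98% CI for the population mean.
(21.56, 23.04)

z-interval (σ known):
z* = 2.326 for 98% confidence

Margin of error = z* · σ/√n = 2.326 · 4.3/√182 = 0.74

CI: (22.3 - 0.74, 22.3 + 0.74) = (21.56, 23.04)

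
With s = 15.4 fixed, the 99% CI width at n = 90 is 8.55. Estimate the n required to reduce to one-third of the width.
n ≈ 810

CI width ∝ 1/√n
To reduce width by factor 3, need √n to grow by 3 → need 3² = 9 times as many samples.

Current: n = 90, width = 8.55
New: n = 810, width ≈ 2.79

Width reduced by factor of 8.55/2.79 = 3.06.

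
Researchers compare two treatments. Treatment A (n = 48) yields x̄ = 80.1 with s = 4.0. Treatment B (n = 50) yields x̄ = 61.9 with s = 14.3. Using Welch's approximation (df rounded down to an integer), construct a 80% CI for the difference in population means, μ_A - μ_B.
(15.47, 20.93)

Difference: x̄₁ - x̄₂ = 18.20
SE = √(s₁²/n₁ + s₂²/n₂) = √(4.0²/48 + 14.3²/50) = 2.1031
df = 56.92 → 56 (Welch–Satterthwaite, rounded down)
t* = 1.297

CI: 18.20 ± 1.297 · 2.1031 = 18.20 ± 2.73 = (15.47, 20.93)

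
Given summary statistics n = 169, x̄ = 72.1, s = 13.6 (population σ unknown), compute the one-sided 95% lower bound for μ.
μ ≥ 70.37

Lower bound (one-sided):
t* = 1.654 (one-sided for 95%)
Lower bound = x̄ - t* · s/√n = 72.1 - 1.654 · 13.6/√169 = 70.37

We are 95% confident that μ ≥ 70.37.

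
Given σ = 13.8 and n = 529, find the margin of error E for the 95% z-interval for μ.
Margin of error = 1.18

Margin of error = z* · σ/√n
= 1.960 · 13.8/√529
= 1.960 · 13.8/23.0000
= 1.18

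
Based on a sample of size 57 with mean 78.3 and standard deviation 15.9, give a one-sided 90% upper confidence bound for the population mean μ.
μ ≤ 81.03

Upper bound (one-sided):
t* = 1.297 (one-sided for 90%)
Upper bound = x̄ + t* · s/√n = 78.3 + 1.297 · 15.9/√57 = 81.03

We are 90% confident that μ ≤ 81.03.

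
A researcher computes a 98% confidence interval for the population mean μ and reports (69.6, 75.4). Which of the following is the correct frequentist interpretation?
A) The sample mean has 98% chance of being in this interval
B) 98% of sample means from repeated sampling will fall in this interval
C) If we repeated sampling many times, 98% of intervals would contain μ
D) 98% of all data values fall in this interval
C

A) Wrong — x̄ is observed and sits in the interval by construction.
B) Wrong — coverage applies to intervals containing μ, not to future x̄ values.
C) Correct — this is the frequentist long-run coverage interpretation.
D) Wrong — a CI is about the parameter μ, not individual data values.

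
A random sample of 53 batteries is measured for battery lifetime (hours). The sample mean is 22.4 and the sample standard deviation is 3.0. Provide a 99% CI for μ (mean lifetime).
(21.30, 23.50)

t-interval (σ unknown):
df = n - 1 = 52
t* = 2.674 for 99% confidence

Margin of error = t* · s/√n = 2.674 · 3.0/√53 = 1.10

CI: (21.30, 23.50)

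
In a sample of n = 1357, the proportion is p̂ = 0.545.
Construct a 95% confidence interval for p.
(0.519, 0.571)

Proportion CI:
SE = √(p̂(1-p̂)/n) = √(0.545 · 0.455 / 1357) = 0.01352

z* = 1.960
Margin = z* · SE = 1.960 · 0.01352 = 0.0265

CI: 0.545 ± 0.0265 = (0.519, 0.571)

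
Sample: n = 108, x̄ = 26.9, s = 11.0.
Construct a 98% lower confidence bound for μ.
μ ≥ 24.70

Lower bound (one-sided):
t* = 2.079 (one-sided for 98%)
Lower bound = x̄ - t* · s/√n = 26.9 - 2.079 · 11.0/√108 = 24.70

We are 98% confident that μ ≥ 24.70.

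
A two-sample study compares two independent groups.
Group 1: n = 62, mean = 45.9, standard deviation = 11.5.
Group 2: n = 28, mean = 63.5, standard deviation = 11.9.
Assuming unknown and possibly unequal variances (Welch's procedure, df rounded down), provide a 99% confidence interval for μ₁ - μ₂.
(-24.78, -10.42)

Difference: x̄₁ - x̄₂ = -17.60
SE = √(s₁²/n₁ + s₂²/n₂) = √(11.5²/62 + 11.9²/28) = 2.6815
df = 50.59 → 50 (Welch–Satterthwaite, rounded down)
t* = 2.678

CI: -17.60 ± 2.678 · 2.6815 = -17.60 ± 7.18 = (-24.78, -10.42)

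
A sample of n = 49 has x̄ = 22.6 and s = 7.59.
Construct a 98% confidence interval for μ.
(19.99, 25.21)

t-interval (σ unknown):
df = n - 1 = 48
t* = 2.407 for 98% confidence

Margin of error = t* · s/√n = 2.407 · 7.59/√49 = 2.61

CI: (19.99, 25.21)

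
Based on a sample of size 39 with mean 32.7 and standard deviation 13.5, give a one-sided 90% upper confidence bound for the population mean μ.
μ ≤ 35.52

Upper bound (one-sided):
t* = 1.304 (one-sided for 90%)
Upper bound = x̄ + t* · s/√n = 32.7 + 1.304 · 13.5/√39 = 35.52

We are 90% confident that μ ≤ 35.52.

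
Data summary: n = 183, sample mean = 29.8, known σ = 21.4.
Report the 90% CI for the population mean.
(27.20, 32.40)

z-interval (σ known):
z* = 1.645 for 90% confidence

Margin of error = z* · σ/√n = 1.645 · 21.4/√183 = 2.60

CI: (29.8 - 2.60, 29.8 + 2.60) = (27.20, 32.40)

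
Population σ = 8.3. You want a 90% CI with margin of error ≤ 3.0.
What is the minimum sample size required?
n ≥ 21

For margin E ≤ 3.0:
n ≥ (z* · σ / E)²
n ≥ (1.645 · 8.3 / 3.0)²
n ≥ 20.71

Minimum n = 21 (rounding up)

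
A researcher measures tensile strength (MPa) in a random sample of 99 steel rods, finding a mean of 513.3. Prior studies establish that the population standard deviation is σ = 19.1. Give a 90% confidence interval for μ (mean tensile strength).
(510.14, 516.46)

z-interval (σ known):
z* = 1.645 for 90% confidence

Margin of error = z* · σ/√n = 1.645 · 19.1/√99 = 3.16

CI: (513.3 - 3.16, 513.3 + 3.16) = (510.14, 516.46)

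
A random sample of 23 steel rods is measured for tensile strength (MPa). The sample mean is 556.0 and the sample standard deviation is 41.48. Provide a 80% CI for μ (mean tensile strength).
(544.57, 567.43)

t-interval (σ unknown):
df = n - 1 = 22
t* = 1.321 for 80% confidence

Margin of error = t* · s/√n = 1.321 · 41.48/√23 = 11.43

CI: (544.57, 567.43)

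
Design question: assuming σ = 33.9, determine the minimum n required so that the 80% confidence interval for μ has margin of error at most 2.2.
n ≥ 391

For margin E ≤ 2.2:
n ≥ (z* · σ / E)²
n ≥ (1.282 · 33.9 / 2.2)²
n ≥ 390.24

Minimum n = 391 (rounding up)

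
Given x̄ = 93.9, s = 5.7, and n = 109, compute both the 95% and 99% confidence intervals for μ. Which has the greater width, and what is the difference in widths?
99% CI is wider by 0.70

df = 108
95% CI: t* = 1.982, (92.82, 94.98), width = 2 · t* · s/√n = 2.16
99% CI: t* = 2.622, (92.47, 95.33), width = 2 · t* · s/√n = 2.86

The 99% CI is wider by 2.86 - 2.16 = 0.70.
Higher confidence requires a wider interval.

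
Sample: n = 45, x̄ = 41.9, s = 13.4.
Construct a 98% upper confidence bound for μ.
μ ≤ 46.13

Upper bound (one-sided):
t* = 2.116 (one-sided for 98%)
Upper bound = x̄ + t* · s/√n = 41.9 + 2.116 · 13.4/√45 = 46.13

We are 98% confident that μ ≤ 46.13.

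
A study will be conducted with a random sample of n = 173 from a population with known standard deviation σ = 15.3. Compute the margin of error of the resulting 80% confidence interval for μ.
Margin of error = 1.49

Margin of error = z* · σ/√n
= 1.282 · 15.3/√173
= 1.282 · 15.3/13.1529
= 1.49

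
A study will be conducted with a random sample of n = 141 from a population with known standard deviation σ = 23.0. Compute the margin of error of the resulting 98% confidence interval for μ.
Margin of error = 4.51

Margin of error = z* · σ/√n
= 2.326 · 23.0/√141
= 2.326 · 23.0/11.8743
= 4.51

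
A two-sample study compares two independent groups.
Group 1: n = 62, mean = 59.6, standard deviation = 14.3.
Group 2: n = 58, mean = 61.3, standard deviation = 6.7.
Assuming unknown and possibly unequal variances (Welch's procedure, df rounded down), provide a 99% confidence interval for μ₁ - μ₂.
(-7.02, 3.62)

Difference: x̄₁ - x̄₂ = -1.70
SE = √(s₁²/n₁ + s₂²/n₂) = √(14.3²/62 + 6.7²/58) = 2.0180
df = 87.81 → 87 (Welch–Satterthwaite, rounded down)
t* = 2.634

CI: -1.70 ± 2.634 · 2.0180 = -1.70 ± 5.32 = (-7.02, 3.62)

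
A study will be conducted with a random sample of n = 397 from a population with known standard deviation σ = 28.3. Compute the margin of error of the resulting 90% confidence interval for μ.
Margin of error = 2.34

Margin of error = z* · σ/√n
= 1.645 · 28.3/√397
= 1.645 · 28.3/19.9249
= 2.34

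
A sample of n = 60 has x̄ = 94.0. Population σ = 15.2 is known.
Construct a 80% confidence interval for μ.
(91.48, 96.52)

z-interval (σ known):
z* = 1.282 for 80% confidence

Margin of error = z* · σ/√n = 1.282 · 15.2/√60 = 2.52

CI: (94.0 - 2.52, 94.0 + 2.52) = (91.48, 96.52)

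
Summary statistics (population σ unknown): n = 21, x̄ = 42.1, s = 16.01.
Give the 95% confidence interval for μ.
(34.81, 49.39)

t-interval (σ unknown):
df = n - 1 = 20
t* = 2.086 for 95% confidence

Margin of error = t* · s/√n = 2.086 · 16.01/√21 = 7.29

CI: (34.81, 49.39)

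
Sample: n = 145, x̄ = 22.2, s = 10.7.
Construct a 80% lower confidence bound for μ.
μ ≥ 21.45

Lower bound (one-sided):
t* = 0.844 (one-sided for 80%)
Lower bound = x̄ - t* · s/√n = 22.2 - 0.844 · 10.7/√145 = 21.45

We are 80% confident that μ ≥ 21.45.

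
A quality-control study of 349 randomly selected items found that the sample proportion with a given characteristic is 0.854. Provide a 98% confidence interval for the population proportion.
(0.810, 0.898)

Proportion CI:
SE = √(p̂(1-p̂)/n) = √(0.854 · 0.146 / 349) = 0.01890

z* = 2.326
Margin = z* · SE = 2.326 · 0.01890 = 0.0440

CI: 0.854 ± 0.0440 = (0.810, 0.898)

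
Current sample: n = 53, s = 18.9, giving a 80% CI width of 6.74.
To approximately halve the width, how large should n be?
n ≈ 212

CI width ∝ 1/√n
To reduce width by factor 2, need √n to grow by 2 → need 2² = 4 times as many samples.

Current: n = 53, width = 6.74
New: n = 212, width ≈ 3.34

Width reduced by factor of 6.74/3.34 = 2.02.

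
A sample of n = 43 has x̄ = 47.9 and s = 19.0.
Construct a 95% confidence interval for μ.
(42.05, 53.75)

t-interval (σ unknown):
df = n - 1 = 42
t* = 2.018 for 95% confidence

Margin of error = t* · s/√n = 2.018 · 19.0/√43 = 5.85

CI: (42.05, 53.75)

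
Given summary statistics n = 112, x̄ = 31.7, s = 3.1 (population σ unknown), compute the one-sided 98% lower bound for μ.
μ ≥ 31.09

Lower bound (one-sided):
t* = 2.078 (one-sided for 98%)
Lower bound = x̄ - t* · s/√n = 31.7 - 2.078 · 3.1/√112 = 31.09

We are 98% confident that μ ≥ 31.09.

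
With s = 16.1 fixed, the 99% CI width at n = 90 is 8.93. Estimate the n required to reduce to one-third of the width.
n ≈ 810

CI width ∝ 1/√n
To reduce width by factor 3, need √n to grow by 3 → need 3² = 9 times as many samples.

Current: n = 90, width = 8.93
New: n = 810, width ≈ 2.92

Width reduced by factor of 8.93/2.92 = 3.06.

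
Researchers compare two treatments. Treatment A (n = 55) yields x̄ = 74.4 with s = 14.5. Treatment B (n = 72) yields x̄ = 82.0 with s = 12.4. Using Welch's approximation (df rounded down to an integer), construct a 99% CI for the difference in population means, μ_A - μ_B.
(-14.00, -1.20)

Difference: x̄₁ - x̄₂ = -7.60
SE = √(s₁²/n₁ + s₂²/n₂) = √(14.5²/55 + 12.4²/72) = 2.4410
df = 106.02 → 106 (Welch–Satterthwaite, rounded down)
t* = 2.623

CI: -7.60 ± 2.623 · 2.4410 = -7.60 ± 6.40 = (-14.00, -1.20)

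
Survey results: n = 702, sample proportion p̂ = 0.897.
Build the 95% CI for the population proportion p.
(0.875, 0.919)

Proportion CI:
SE = √(p̂(1-p̂)/n) = √(0.897 · 0.103 / 702) = 0.01147

z* = 1.960
Margin = z* · SE = 1.960 · 0.01147 = 0.0225

CI: 0.897 ± 0.0225 = (0.875, 0.919)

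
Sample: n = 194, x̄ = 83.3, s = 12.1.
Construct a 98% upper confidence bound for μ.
μ ≤ 85.10

Upper bound (one-sided):
t* = 2.068 (one-sided for 98%)
Upper bound = x̄ + t* · s/√n = 83.3 + 2.068 · 12.1/√194 = 85.10

We are 98% confident that μ ≤ 85.10.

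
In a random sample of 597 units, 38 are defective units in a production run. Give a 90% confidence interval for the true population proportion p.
(0.047, 0.080)

Proportion CI:
p̂ = 38/597 = 0.06365
SE = √(p̂(1-p̂)/n) = √(0.06365 · 0.93635 / 597) = 0.00999

z* = 1.645
Margin = z* · SE = 1.645 · 0.00999 = 0.0164

CI: 0.06365 ± 0.0164 = (0.047, 0.080)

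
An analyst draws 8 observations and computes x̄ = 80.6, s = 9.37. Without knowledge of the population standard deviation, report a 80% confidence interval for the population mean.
(75.91, 85.29)

t-interval (σ unknown):
df = n - 1 = 7
t* = 1.415 for 80% confidence

Margin of error = t* · s/√n = 1.415 · 9.37/√8 = 4.69

CI: (75.91, 85.29)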